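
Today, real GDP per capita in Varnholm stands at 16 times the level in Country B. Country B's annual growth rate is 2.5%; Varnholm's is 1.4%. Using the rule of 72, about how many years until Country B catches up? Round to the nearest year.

The growth-rate gap is 2.5% − 1.4% = 1.1 percentage points.
So the ratio between them halves every 72/1.1 ≈ 65.45 years.
A 16 times gap closes after 4 halvings: 4 × 65.45 ≈ 262 years.

approximately 262 years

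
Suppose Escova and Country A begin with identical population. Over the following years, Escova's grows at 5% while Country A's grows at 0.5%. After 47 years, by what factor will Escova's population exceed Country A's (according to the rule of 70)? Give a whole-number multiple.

around 8 times

Rate gap = 5% − 0.5% = 4.5 points.
The ratio doubles every 70/4.5 ≈ 15.56 years.
47/15.56 ≈ 3.02 doublings → ratio ≈ 2^3.02 ≈ 8.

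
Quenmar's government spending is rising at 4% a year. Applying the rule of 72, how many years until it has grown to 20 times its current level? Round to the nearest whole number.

At 4% it doubles every 72/4 ≈ 18.00 years.
20× is log₂ 20 ≈ 4.32 doublings, so ≈ 4.32 × 18.00 = 78 years.

78 years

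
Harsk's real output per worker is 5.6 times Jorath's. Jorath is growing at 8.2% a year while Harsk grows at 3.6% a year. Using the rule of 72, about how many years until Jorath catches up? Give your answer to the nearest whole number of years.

Jorath gains on Harsk at 8.2% − 3.6% = 4.6 points a year.
At that relative rate the gap halves every 72/4.6 ≈ 15.65 years.
A 5.6 times gap takes log₂(5.6) ≈ 2.49 halvings to close: 2.49 × 15.65 ≈ 39 years.

approximately 39 years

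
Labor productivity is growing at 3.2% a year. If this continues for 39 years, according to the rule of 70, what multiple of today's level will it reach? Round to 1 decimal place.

Doubling time ≈ 70/3.2 = 21.88 years.
39 years / 21.88 ≈ 1.78 doublings → factor 2^1.78 ≈ 3.4.

about 3.4 times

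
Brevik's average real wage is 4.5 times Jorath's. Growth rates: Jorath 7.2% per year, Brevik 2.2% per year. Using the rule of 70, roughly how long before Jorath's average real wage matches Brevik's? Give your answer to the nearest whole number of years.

The growth-rate gap is 7.2% − 2.2% = 5 percentage points.
So the ratio between them halves every 70/5 ≈ 14.00 years.
A 4.5 times gap takes log₂(4.5) ≈ 2.17 halvings to close: 2.17 × 14.00 ≈ 30 years.

roughly 30 years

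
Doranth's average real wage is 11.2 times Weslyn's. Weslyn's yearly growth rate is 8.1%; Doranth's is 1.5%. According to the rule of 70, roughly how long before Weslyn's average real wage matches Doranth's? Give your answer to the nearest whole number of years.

What matters is the difference: 6.6 pp.
Rule of 70 on the gap: the ratio halves every 70/6.6 ≈ 10.61 years.
An 11.2 times gap takes log₂(11.2) ≈ 3.49 halvings to close: 3.49 × 10.61 ≈ 37 years.

≈ 37 years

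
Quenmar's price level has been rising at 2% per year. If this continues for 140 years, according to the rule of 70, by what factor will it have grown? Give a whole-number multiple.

about 16 times

70/2 ≈ 35.00 years per doubling.
140 years fits 4 doublings: 2^4 = 16.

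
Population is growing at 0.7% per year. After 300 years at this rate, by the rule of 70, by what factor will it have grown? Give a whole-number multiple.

roughly 8 times

70/0.7 ≈ 100.00 years per doubling.
300 years fits 3 doublings: 2^3 = 8.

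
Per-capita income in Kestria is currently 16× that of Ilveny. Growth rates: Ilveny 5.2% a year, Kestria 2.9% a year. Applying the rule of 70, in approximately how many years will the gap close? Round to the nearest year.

The growth-rate gap is 5.2% − 2.9% = 2.3 percentage points.
So the ratio between them halves every 70/2.3 ≈ 30.43 years.
A 16× gap closes after 4 halvings: 4 × 30.43 ≈ 122 years.

about 122 years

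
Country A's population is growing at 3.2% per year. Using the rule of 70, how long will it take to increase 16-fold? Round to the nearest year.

around 88 years

Doubling time ≈ 70/3.2 = 21.88 years.
16× is 4 doublings, so 4 × 21.88 ≈ 88 years.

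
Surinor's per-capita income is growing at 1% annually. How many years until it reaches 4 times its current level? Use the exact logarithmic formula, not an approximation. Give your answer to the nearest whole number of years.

t = ln(4) / ln(1 + 0.01) = 1.3863 / 0.009950 ≈ 139.33.
≈ 139 years.

139 years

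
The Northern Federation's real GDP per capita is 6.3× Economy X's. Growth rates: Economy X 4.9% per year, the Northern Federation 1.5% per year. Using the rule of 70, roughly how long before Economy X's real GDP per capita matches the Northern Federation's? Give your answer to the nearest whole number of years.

Economy X gains on the Northern Federation at 4.9% − 1.5% = 3.4 points a year.
At that relative rate the gap halves every 70/3.4 ≈ 20.59 years.
A 6.3× gap takes log₂(6.3) ≈ 2.66 halvings to close: 2.66 × 20.59 ≈ 55 years.

around 55 years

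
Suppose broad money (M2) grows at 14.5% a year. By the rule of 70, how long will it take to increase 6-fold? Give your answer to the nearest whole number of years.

around 12 years

One doubling takes 70/14.5 = 4.83 years.
6× is log₂ 6 ≈ 2.58 doublings, so ≈ 2.58 × 4.83 = 12 years.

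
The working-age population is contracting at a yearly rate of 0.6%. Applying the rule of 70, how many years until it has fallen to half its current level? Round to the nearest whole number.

The rule works in reverse for decay: 70/0.6 ≈ 116.67 years to halve.

around 117 years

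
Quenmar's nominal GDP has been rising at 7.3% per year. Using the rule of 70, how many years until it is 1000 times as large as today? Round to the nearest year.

roughly 96 years

Doubling time ≈ 70/7.3 = 9.59 years.
Reaching 1000× takes log₂(1000) ≈ 9.97 doublings.
9.97 × 9.59 ≈ 96 years.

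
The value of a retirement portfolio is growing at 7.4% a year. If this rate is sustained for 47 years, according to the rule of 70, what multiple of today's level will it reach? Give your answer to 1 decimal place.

around 31.3 times

Doubling time ≈ 70/7.4 = 9.46 years.
47 years / 9.46 ≈ 4.97 doublings → factor 2^4.97 ≈ 31.3.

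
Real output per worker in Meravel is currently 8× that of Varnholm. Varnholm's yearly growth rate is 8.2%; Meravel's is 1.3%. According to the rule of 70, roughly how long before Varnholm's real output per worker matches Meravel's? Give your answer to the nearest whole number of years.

Varnholm gains on Meravel at 8.2% − 1.3% = 6.9 points a year.
At that relative rate the gap halves every 70/6.9 ≈ 10.14 years.
An 8× gap closes after 3 halvings: 3 × 10.14 ≈ 30 years.

30 years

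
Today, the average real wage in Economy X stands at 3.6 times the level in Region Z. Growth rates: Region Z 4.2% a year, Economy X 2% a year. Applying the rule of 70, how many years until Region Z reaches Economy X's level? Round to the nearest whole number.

Region Z gains on Economy X at 4.2% − 2% = 2.2 points a year.
At that relative rate the gap halves every 70/2.2 ≈ 31.82 years.
A 3.6 times gap takes log₂(3.6) ≈ 1.85 halvings to close: 1.85 × 31.82 ≈ 59 years.

around 59 years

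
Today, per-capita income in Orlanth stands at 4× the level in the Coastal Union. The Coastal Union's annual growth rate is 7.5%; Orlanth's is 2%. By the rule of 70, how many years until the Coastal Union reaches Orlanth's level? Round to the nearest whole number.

the Coastal Union gains on Orlanth at 7.5% − 2% = 5.5 points a year.
At that relative rate the gap halves every 70/5.5 ≈ 12.73 years.
A 4× gap closes after 2 halvings: 2 × 12.73 ≈ 25 years.

25 years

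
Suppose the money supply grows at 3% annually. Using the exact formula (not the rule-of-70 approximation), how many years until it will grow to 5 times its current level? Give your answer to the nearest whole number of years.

t = ln(5) / ln(1 + 0.03) = 1.6094 / 0.029559 ≈ 54.45.
≈ 54 years.

54 years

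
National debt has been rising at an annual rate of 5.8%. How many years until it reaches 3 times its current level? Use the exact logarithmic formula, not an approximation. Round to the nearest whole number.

t = ln(3) / ln(1 + 0.058) = 1.0986 / 0.056380 ≈ 19.49.
≈ 19 years.

19 years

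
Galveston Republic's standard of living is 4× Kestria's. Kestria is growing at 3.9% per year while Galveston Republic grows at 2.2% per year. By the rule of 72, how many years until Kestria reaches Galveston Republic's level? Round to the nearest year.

approximately 85 years

What matters is the difference: 1.7 pp.
Rule of 72 on the gap: the ratio halves every 72/1.7 ≈ 42.35 years.
A 4× gap closes after 2 halvings: 2 × 42.35 ≈ 85 years.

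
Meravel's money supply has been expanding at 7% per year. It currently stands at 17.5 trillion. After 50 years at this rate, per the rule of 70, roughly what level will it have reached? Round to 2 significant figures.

≈ 560 trillion

Doubling time ≈ 70/7 = 10.00 years.
50 years is 50/10.00 ≈ 5.00 doublings, a factor of 2^5.00 ≈ 32.00.
17.5 × 32.00 ≈ 560 trillion.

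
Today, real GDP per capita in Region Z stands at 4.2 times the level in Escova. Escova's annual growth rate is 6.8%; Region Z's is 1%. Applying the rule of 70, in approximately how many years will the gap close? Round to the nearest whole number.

The growth-rate gap is 6.8% − 1% = 5.8 percentage points.
So the ratio between them halves every 70/5.8 ≈ 12.07 years.
A 4.2 times gap takes log₂(4.2) ≈ 2.07 halvings to close: 2.07 × 12.07 ≈ 25 years.

25 years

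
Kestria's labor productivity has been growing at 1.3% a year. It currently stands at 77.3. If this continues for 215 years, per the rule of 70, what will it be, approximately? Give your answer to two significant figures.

around 1200

Doubling time ≈ 70/1.3 = 53.85 years.
215 years is 215/53.85 ≈ 3.99 doublings, a factor of 2^3.99 ≈ 15.89.
77.3 × 15.89 ≈ 1200.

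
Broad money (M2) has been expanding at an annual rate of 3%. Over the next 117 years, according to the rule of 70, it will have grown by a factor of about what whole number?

32 times

Doubling time ≈ 70/3 = 23.33 years.
117/23.33 ≈ 5 doublings, so about 2^5 = 32×.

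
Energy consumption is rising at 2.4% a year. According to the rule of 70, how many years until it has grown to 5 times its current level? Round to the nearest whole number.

At 2.4% it doubles every 70/2.4 ≈ 29.17 years.
Reaching 5× takes log₂(5) ≈ 2.32 doublings.
2.32 × 29.17 ≈ 68 years.

about 68 years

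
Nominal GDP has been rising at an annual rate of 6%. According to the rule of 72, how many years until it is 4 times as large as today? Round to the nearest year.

approximately 24 years

At 6% it doubles every 72/6 ≈ 12.00 years.
4 = 2^2, so 2 doublings → 24 years.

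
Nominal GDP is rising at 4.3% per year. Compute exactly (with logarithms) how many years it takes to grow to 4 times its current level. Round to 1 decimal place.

t = ln(4) / ln(1 + 0.043) = 1.3863 / 0.042101 ≈ 32.93.

32.9 years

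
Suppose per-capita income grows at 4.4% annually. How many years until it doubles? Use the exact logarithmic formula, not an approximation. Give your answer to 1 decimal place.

16.1 years

t = ln(2) / ln(1 + 0.044) = 0.6931 / 0.043059 ≈ 16.10.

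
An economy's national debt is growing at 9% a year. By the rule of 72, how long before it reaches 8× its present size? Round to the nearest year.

One doubling takes 72/9 = 8.00 years.
Getting to 8× needs 3 doublings: 3 × 8.00 ≈ 24 years.

around 24 years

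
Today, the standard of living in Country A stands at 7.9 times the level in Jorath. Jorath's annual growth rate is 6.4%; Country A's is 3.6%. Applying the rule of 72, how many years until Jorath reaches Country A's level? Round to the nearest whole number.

about 77 years

Jorath gains on Country A at 6.4% − 3.6% = 2.8 points a year.
At that relative rate the gap halves every 72/2.8 ≈ 25.71 years.
A 7.9 times gap takes log₂(7.9) ≈ 2.98 halvings to close: 2.98 × 25.71 ≈ 77 years.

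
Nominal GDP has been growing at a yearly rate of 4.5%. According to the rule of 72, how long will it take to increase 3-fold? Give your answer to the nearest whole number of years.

One doubling takes 72/4.5 = 16.00 years.
Reaching 3× takes log₂(3) ≈ 1.58 doublings.
1.58 × 16.00 ≈ 25 years.

roughly 25 years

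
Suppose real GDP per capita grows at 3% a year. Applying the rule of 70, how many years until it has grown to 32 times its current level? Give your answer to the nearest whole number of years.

Doubling time ≈ 70/3 = 23.33 years.
32× is 5 doublings, so 5 × 23.33 ≈ 117 years.

approximately 117 years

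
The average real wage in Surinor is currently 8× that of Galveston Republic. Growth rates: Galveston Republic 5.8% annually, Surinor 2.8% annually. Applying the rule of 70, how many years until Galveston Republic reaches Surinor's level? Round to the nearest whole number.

Galveston Republic gains on Surinor at 5.8% − 2.8% = 3 points a year.
At that relative rate the gap halves every 70/3 ≈ 23.33 years.
An 8× gap closes after 3 halvings: 3 × 23.33 ≈ 70 years.

≈ 70 years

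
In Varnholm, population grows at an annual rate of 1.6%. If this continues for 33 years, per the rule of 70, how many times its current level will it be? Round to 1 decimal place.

1.7 times

Doubles every ≈ 43.75 years (70/1.6).
33 years is 0.75 doublings; 2^0.75 ≈ 1.7×.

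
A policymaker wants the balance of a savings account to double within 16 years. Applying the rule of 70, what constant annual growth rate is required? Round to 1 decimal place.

70 / 16 ≈ 4.38, so about 4.4% annually.

≈ 4.4%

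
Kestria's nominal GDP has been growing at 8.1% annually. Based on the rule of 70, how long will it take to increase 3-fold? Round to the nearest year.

roughly 14 years

At 8.1% it doubles every 70/8.1 ≈ 8.64 years.
Reaching 3× takes log₂(3) ≈ 1.58 doublings.
1.58 × 8.64 ≈ 14 years.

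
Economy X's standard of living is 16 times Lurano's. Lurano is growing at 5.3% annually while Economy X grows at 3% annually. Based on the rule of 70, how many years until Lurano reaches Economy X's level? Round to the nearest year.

The growth-rate gap is 5.3% − 3% = 2.3 percentage points.
So the ratio between them halves every 70/2.3 ≈ 30.43 years.
A 16 times gap closes after 4 halvings: 4 × 30.43 ≈ 122 years.

approximately 122 years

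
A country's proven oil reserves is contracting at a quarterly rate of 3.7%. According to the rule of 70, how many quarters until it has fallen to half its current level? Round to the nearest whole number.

roughly 19 quarters

The rule works in reverse for decay: 70/3.7 ≈ 18.92 quarters to halve.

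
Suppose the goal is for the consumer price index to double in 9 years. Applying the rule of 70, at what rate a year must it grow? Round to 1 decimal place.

7.8% a year

70 / 9 ≈ 7.78, so about 7.8% a year.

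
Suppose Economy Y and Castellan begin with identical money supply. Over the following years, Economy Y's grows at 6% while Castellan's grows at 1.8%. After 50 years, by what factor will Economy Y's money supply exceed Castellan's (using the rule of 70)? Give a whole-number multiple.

Rate gap = 6% − 1.8% = 4.2 points.
The ratio doubles every 70/4.2 ≈ 16.67 years.
50/16.67 ≈ 3.00 doublings → ratio ≈ 2^3.00 ≈ 8.

approximately 8 times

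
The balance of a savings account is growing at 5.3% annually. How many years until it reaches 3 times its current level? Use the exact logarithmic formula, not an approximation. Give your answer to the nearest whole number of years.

t = ln(3) / ln(1 + 0.053) = 1.0986 / 0.051643 ≈ 21.27.
≈ 21 years.

21 years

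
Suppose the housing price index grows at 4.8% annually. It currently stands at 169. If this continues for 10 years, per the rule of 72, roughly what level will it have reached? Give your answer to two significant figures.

Doubling time ≈ 72/4.8 = 15.00 years.
10 years is 10/15.00 ≈ 0.67 doublings, a factor of 2^0.67 ≈ 1.59.
169 × 1.59 ≈ 270.

approximately 270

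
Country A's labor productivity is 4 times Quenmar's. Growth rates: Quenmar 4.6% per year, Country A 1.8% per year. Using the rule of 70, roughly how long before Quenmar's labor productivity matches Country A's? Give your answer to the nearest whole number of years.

The growth-rate gap is 4.6% − 1.8% = 2.8 percentage points.
So the ratio between them halves every 70/2.8 ≈ 25.00 years.
A 4 times gap closes after 2 halvings: 2 × 25.00 ≈ 50 years.

≈ 50 years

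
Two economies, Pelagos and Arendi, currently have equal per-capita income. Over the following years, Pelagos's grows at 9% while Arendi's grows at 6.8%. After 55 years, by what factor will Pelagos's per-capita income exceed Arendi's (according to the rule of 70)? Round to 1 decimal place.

approximately 3.3 times

Only the 2.2-point difference matters.
70/2.2 ≈ 31.82 years per doubling of the ratio; 55 years gives 1.73 doublings, so ≈ 3.3×.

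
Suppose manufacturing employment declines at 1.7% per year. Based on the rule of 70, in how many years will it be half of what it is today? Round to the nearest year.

around 41 years

Falling at 1.7%, it halves about every 70/1.7 = 41.18 years.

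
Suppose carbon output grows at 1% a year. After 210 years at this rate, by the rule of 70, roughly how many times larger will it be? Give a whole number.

70/1 ≈ 70.00 years per doubling.
210 years fits 3 doublings: 2^3 = 8.

8 times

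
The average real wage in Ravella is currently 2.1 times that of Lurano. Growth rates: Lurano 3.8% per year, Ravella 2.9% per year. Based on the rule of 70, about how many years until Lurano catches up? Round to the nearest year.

The growth-rate gap is 3.8% − 2.9% = 0.9 percentage points.
So the ratio between them halves every 70/0.9 ≈ 77.78 years.
A 2.1 times gap takes log₂(2.1) ≈ 1.07 halvings to close: 1.07 × 77.78 ≈ 83 years.

83 years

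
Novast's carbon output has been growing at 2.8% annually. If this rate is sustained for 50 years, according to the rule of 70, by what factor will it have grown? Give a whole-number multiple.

roughly 4 times

At 2.8% one doubling takes ≈ 25.00 years; 50 years is 2 of them, so ×4.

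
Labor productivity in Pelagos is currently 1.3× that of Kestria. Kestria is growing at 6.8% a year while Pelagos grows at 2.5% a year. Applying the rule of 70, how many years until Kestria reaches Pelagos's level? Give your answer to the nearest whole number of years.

What matters is the difference: 4.3 pp.
Rule of 70 on the gap: the ratio halves every 70/4.3 ≈ 16.28 years.
A 1.3× gap takes log₂(1.3) ≈ 0.38 halvings to close: 0.38 × 16.28 ≈ 6 years.

6 years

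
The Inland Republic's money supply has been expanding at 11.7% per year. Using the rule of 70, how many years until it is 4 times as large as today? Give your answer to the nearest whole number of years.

around 12 years

Doubling time ≈ 70/11.7 = 5.98 years.
4× is 2 doublings, so 2 × 5.98 ≈ 12 years.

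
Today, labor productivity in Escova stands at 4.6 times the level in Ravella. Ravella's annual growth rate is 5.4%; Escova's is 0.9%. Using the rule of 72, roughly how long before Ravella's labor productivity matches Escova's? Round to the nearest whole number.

approximately 35 years

What matters is the difference: 4.5 pp.
Rule of 72 on the gap: the ratio halves every 72/4.5 ≈ 16.00 years.
A 4.6 times gap takes log₂(4.6) ≈ 2.20 halvings to close: 2.20 × 16.00 ≈ 35 years.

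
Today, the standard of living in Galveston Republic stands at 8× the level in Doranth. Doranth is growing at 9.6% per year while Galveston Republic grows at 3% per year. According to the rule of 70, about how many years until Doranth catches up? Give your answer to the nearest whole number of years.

Doranth gains on Galveston Republic at 9.6% − 3% = 6.6 points a year.
At that relative rate the gap halves every 70/6.6 ≈ 10.61 years.
An 8× gap closes after 3 halvings: 3 × 10.61 ≈ 32 years.

about 32 years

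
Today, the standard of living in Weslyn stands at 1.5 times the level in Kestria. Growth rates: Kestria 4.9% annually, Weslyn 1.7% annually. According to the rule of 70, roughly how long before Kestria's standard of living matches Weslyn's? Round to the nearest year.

about 13 years

What matters is the difference: 3.2 pp.
Rule of 70 on the gap: the ratio halves every 70/3.2 ≈ 21.88 years.
A 1.5 times gap takes log₂(1.5) ≈ 0.58 halvings to close: 0.58 × 21.88 ≈ 13 years.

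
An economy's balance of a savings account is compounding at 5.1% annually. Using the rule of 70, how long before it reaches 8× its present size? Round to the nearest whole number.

Doubling time ≈ 70/5.1 = 13.73 years.
8× is 3 doublings, so 3 × 13.73 ≈ 41 years.

approximately 41 years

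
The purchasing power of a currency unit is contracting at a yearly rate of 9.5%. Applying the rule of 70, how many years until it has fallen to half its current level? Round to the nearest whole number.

Halving time ≈ 70 / 9.5 = 7.37 → 7 years.

about 7 years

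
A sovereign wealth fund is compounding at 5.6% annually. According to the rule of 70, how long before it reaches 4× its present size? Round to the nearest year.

At 5.6% it doubles every 70/5.6 ≈ 12.50 years.
4 = 2^2, so 2 doublings → 25 years.

≈ 25 years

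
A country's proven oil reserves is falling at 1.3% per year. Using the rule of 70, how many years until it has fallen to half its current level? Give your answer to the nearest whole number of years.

≈ 54 years

The rule works in reverse for decay: 70/1.3 ≈ 53.85 years to halve.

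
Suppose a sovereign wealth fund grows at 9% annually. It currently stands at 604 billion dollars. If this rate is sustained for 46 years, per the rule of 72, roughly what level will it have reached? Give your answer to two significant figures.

≈ 33000 billion dollars

Doubling time ≈ 72/9 = 8.00 years.
46 years is 46/8.00 ≈ 5.75 doublings, a factor of 2^5.75 ≈ 53.82.
604 × 53.82 ≈ 33000 billion dollars.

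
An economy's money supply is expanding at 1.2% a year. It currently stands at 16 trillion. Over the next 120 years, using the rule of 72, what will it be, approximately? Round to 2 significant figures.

Doubling time ≈ 72/1.2 = 60.00 years.
120 years is 120/60.00 ≈ 2.00 doublings, a factor of 2^2.00 ≈ 4.00.
16 × 4.00 ≈ 64 trillion.

approximately 64 trillion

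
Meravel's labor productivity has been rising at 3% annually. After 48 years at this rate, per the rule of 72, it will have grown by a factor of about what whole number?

approximately 4 times

Doubling time ≈ 72/3 = 24.00 years.
48/24.00 ≈ 2 doublings, so about 2^2 = 4×.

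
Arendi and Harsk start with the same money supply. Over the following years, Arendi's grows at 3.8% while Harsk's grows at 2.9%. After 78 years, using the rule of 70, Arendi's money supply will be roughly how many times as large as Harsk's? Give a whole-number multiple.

around 2 times

Only the 0.9-point difference matters.
70/0.9 ≈ 77.78 years per doubling of the ratio; 78 years gives 1.00 doublings, so ≈ 2×.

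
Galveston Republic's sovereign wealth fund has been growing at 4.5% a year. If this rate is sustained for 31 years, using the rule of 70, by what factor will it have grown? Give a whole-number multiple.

around 4 times

70/4.5 ≈ 15.56 years per doubling.
31 years fits 2 doublings: 2^2 = 4.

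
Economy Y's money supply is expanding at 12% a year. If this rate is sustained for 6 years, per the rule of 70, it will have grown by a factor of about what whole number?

roughly 2 times

70/12 ≈ 5.83 years per doubling.
6 years fits 1 doubling: 2^1 = 2.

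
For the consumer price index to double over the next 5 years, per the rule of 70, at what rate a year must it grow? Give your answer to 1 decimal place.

about 14.0%

70 / 5 ≈ 14.00, so about 14.0% a year.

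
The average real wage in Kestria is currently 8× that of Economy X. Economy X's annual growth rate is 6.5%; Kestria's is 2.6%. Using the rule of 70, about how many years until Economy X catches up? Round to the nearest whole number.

What matters is the difference: 3.9 pp.
Rule of 70 on the gap: the ratio halves every 70/3.9 ≈ 17.95 years.
An 8× gap closes after 3 halvings: 3 × 17.95 ≈ 54 years.

about 54 years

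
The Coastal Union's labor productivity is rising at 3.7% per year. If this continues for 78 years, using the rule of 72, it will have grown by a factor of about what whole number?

Doubling time ≈ 72/3.7 = 19.46 years.
78/19.46 ≈ 4 doublings, so about 2^4 = 16×.

≈ 16 times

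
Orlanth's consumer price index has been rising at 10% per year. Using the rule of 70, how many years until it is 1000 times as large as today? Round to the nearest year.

At 10% it doubles every 70/10 ≈ 7.00 years.
Reaching 1000× takes log₂(1000) ≈ 9.97 doublings.
9.97 × 7.00 ≈ 70 years.

≈ 70 years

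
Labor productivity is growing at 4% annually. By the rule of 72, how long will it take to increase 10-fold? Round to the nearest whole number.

about 60 years

At 4% it doubles every 72/4 ≈ 18.00 years.
Reaching 10× takes log₂(10) ≈ 3.32 doublings.
3.32 × 18.00 ≈ 60 years.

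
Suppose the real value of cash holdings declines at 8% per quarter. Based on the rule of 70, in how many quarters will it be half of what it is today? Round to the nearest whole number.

≈ 9 quarters

Halving time ≈ 70 / 8 = 8.75 → 9 quarters.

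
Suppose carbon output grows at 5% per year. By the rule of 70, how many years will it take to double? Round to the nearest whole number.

Doubling time ≈ 70 / 5 = 14.00 years.

≈ 14 years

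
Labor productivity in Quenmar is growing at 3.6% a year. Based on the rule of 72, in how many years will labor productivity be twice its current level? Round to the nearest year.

approximately 20 years

At 3.6%, doubling takes about 72/3.6 = 20.00 years.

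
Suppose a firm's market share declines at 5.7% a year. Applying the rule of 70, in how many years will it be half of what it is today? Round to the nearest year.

≈ 12 years

Falling at 5.7%, it halves about every 70/5.7 = 12.28 years.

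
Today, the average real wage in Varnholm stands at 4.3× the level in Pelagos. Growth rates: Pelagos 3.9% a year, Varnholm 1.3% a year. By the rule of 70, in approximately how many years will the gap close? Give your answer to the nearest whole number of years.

roughly 57 years

What matters is the difference: 2.6 pp.
Rule of 70 on the gap: the ratio halves every 70/2.6 ≈ 26.92 years.
A 4.3× gap takes log₂(4.3) ≈ 2.10 halvings to close: 2.10 × 26.92 ≈ 57 years.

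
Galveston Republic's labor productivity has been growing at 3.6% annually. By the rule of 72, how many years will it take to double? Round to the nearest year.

≈ 20 years

72/3.6 ≈ 20.00, so it doubles roughly every 20 years.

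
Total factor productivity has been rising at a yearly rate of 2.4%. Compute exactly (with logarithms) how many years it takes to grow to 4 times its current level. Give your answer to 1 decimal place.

58.5 years

t = ln(4) / ln(1 + 0.024) = 1.3863 / 0.023717 ≈ 58.45.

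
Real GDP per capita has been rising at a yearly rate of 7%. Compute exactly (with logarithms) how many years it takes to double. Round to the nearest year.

t = ln(2) / ln(1 + 0.07) = 0.6931 / 0.067659 ≈ 10.24.
≈ 10 years.

10 years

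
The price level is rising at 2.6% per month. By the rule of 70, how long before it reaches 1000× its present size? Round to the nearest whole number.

268 months

At 2.6% it doubles every 70/2.6 ≈ 26.92 months.
1000× is log₂ 1000 ≈ 9.97 doublings, so ≈ 9.97 × 26.92 = 268 months.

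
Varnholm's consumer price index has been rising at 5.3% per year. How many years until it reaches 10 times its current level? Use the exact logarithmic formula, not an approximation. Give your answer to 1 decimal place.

44.6 years

t = ln(10) / ln(1 + 0.053) = 2.3026 / 0.051643 ≈ 44.59.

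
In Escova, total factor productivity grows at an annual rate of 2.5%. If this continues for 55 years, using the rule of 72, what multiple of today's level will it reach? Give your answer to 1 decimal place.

3.8 times

Doubles every ≈ 28.80 years (72/2.5).
55 years is 1.91 doublings; 2^1.91 ≈ 3.8×.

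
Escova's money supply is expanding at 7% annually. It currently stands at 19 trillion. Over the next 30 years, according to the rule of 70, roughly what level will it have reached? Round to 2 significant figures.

approximately 150 trillion

It doubles every 70/7 ≈ 10.00 years, so 30 years is 3.00 doublings.
2^3.00 ≈ 8.00; 19 × 8.00 ≈ 150 trillion.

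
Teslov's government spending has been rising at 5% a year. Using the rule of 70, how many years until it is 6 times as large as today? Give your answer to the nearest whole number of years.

Doubling time ≈ 70/5 = 14.00 years.
6× is log₂ 6 ≈ 2.58 doublings, so ≈ 2.58 × 14.00 = 36 years.

≈ 36 years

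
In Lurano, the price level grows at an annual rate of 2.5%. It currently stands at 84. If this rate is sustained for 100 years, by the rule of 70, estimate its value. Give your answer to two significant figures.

Doubling time ≈ 70/2.5 = 28.00 years.
100 years is 100/28.00 ≈ 3.57 doublings, a factor of 2^3.57 ≈ 11.88.
84 × 11.88 ≈ 1000.

1000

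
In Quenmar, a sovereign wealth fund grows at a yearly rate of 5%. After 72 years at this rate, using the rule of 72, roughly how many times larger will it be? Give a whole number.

Doubling time ≈ 72/5 = 14.40 years.
72/14.40 ≈ 5 doublings, so about 2^5 = 32×.

roughly 32 times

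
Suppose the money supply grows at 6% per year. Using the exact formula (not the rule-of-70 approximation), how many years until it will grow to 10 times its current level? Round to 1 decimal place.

39.5 years

t = ln(10) / ln(1 + 0.06) = 2.3026 / 0.058269 ≈ 39.52.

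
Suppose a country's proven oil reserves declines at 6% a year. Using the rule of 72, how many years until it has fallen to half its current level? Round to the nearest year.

roughly 12 years

Halving time ≈ 72 / 6 = 12.00 → 12 years.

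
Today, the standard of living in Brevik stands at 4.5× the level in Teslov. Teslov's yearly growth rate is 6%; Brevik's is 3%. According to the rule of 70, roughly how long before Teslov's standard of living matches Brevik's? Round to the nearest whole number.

What matters is the difference: 3 pp.
Rule of 70 on the gap: the ratio halves every 70/3 ≈ 23.33 years.
A 4.5× gap takes log₂(4.5) ≈ 2.17 halvings to close: 2.17 × 23.33 ≈ 51 years.

about 51 years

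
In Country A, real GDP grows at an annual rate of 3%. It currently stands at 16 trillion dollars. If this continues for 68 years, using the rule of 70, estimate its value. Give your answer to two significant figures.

It doubles every 70/3 ≈ 23.33 years, so 68 years is 2.91 doublings.
2^2.91 ≈ 7.52; 16 × 7.52 ≈ 120 trillion dollars.

roughly 120 trillion dollars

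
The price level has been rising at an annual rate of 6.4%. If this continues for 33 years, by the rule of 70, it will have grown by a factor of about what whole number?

around 8 times

Doubling time ≈ 70/6.4 = 10.94 years.
33/10.94 ≈ 3 doublings, so about 2^3 = 8×.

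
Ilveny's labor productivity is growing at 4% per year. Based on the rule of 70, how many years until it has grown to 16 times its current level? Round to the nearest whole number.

Doubling time ≈ 70/4 = 17.50 years.
16× is 4 doublings, so 4 × 17.50 ≈ 70 years.

70 years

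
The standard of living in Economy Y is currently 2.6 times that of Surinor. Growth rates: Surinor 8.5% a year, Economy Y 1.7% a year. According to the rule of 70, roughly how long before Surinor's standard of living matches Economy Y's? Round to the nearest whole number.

Surinor gains on Economy Y at 8.5% − 1.7% = 6.8 points a year.
At that relative rate the gap halves every 70/6.8 ≈ 10.29 years.
A 2.6 times gap takes log₂(2.6) ≈ 1.38 halvings to close: 1.38 × 10.29 ≈ 14 years.

around 14 years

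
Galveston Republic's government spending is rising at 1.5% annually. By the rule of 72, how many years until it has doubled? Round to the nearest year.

≈ 48 years

72/1.5 ≈ 48.00, so it doubles roughly every 48 years.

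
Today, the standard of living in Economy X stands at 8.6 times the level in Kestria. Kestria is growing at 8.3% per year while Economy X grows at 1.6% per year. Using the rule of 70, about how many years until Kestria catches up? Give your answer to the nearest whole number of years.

roughly 32 years

Kestria gains on Economy X at 8.3% − 1.6% = 6.7 points a year.
At that relative rate the gap halves every 70/6.7 ≈ 10.45 years.
An 8.6 times gap takes log₂(8.6) ≈ 3.10 halvings to close: 3.10 × 10.45 ≈ 32 years.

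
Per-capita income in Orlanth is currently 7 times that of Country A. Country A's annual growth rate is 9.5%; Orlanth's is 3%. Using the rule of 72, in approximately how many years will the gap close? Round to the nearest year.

What matters is the difference: 6.5 pp.
Rule of 72 on the gap: the ratio halves every 72/6.5 ≈ 11.08 years.
A 7 times gap takes log₂(7) ≈ 2.81 halvings to close: 2.81 × 11.08 ≈ 31 years.

around 31 years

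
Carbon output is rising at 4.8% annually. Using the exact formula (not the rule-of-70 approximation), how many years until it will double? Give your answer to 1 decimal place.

14.8 years

t = ln(2) / ln(1 + 0.048) = 0.6931 / 0.046884 ≈ 14.78.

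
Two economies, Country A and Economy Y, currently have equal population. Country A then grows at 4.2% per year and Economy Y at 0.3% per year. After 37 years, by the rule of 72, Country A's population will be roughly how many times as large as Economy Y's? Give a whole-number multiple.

Country A pulls ahead at 3.9 pp per year, so the ratio doubles every 72/3.9 ≈ 18.46 years.
In 37 years that's 2.00 doublings: 2^2.00 ≈ 4.

about 4 times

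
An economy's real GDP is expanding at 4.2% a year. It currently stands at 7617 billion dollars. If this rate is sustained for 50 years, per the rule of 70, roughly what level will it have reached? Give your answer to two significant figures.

It doubles every 70/4.2 ≈ 16.67 years, so 50 years is 3.00 doublings.
2^3.00 ≈ 8.00; 7617 × 8.00 ≈ 61000 billion dollars.

approximately 61000 billion dollars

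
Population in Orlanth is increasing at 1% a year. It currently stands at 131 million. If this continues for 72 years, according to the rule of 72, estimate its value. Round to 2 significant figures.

It doubles every 72/1 ≈ 72.00 years, so 72 years is 1.00 doublings.
2^1.00 ≈ 2.00; 131 × 2.00 ≈ 260 million.

approximately 260 million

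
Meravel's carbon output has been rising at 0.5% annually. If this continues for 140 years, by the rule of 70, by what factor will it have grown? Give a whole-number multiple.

2 times

Doubling time ≈ 70/0.5 = 140.00 years.
140/140.00 ≈ 1 doubling, so about 2^1 = 2×.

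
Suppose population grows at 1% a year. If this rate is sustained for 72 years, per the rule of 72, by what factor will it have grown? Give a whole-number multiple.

72/1 ≈ 72.00 years per doubling.
72 years fits 1 doubling: 2^1 = 2.

about 2 times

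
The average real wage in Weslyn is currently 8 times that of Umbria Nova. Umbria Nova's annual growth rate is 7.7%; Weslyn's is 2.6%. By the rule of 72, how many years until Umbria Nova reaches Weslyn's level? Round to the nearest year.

What matters is the difference: 5.1 pp.
Rule of 72 on the gap: the ratio halves every 72/5.1 ≈ 14.12 years.
An 8 times gap closes after 3 halvings: 3 × 14.12 ≈ 42 years.

roughly 42 years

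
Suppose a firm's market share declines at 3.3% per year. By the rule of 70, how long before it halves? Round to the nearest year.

21 years

Falling at 3.3%, it halves about every 70/3.3 = 21.21 years.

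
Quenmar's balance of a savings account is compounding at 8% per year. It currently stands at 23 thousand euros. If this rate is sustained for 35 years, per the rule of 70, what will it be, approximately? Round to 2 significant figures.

approximately 370 thousand euros

It doubles every 70/8 ≈ 8.75 years, so 35 years is 4.00 doublings.
2^4.00 ≈ 16.00; 23 × 16.00 ≈ 370 thousand euros.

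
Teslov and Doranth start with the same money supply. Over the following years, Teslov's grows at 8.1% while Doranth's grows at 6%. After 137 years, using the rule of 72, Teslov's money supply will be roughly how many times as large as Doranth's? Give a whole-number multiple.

≈ 16 times

Teslov pulls ahead at 2.1 pp per year, so the ratio doubles every 72/2.1 ≈ 34.29 years.
In 137 years that's 4.00 doublings: 2^4.00 ≈ 16.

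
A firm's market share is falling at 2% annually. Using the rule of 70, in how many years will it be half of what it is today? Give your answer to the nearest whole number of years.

Falling at 2%, it halves about every 70/2 = 35.00 years.

around 35 years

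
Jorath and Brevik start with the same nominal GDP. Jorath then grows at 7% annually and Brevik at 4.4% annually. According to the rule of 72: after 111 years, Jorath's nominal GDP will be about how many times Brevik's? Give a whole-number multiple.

roughly 16 times

Rate gap = 7% − 4.4% = 2.6 points.
The ratio doubles every 72/2.6 ≈ 27.69 years.
111/27.69 ≈ 4.01 doublings → ratio ≈ 2^4.01 ≈ 16.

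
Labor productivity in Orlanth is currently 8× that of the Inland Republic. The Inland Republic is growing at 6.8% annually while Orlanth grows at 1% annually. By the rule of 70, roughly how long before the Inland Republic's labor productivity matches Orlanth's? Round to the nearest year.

What matters is the difference: 5.8 pp.
Rule of 70 on the gap: the ratio halves every 70/5.8 ≈ 12.07 years.
An 8× gap closes after 3 halvings: 3 × 12.07 ≈ 36 years.

around 36 years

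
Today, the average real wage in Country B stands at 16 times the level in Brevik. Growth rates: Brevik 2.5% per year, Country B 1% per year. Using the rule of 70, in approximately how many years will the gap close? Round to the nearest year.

roughly 187 years

The growth-rate gap is 2.5% − 1% = 1.5 percentage points.
So the ratio between them halves every 70/1.5 ≈ 46.67 years.
A 16 times gap closes after 4 halvings: 4 × 46.67 ≈ 187 years.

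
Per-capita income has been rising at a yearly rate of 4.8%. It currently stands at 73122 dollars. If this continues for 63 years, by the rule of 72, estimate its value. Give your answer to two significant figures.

around 1300000 dollars

Doubling time ≈ 72/4.8 = 15.00 years.
63 years is 63/15.00 ≈ 4.20 doublings, a factor of 2^4.20 ≈ 18.38.
73122 × 18.38 ≈ 1300000 dollars.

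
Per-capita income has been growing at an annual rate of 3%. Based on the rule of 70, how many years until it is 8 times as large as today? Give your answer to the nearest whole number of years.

roughly 70 years

One doubling takes 70/3 = 23.33 years.
8× is 3 doublings, so 3 × 23.33 ≈ 70 years.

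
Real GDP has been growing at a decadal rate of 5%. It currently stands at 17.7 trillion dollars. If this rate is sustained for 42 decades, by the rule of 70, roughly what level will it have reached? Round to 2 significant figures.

It doubles every 70/5 ≈ 14.00 decades, so 42 decades is 3.00 doublings.
2^3.00 ≈ 8.00; 17.7 × 8.00 ≈ 140 trillion dollars.

approximately 140 trillion dollars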